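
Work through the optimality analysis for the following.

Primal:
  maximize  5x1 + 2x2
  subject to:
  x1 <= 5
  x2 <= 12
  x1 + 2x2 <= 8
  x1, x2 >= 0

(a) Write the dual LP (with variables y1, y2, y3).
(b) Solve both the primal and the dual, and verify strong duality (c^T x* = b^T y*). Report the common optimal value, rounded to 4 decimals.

The standard primal-dual pair for 'max c^T x s.t. A x <= b, x >= 0' is:
  Dual:  min b^T y  s.t.  A^T y >= c,  y >= 0.

So the dual LP is:
  minimize  5y1 + 12y2 + 8y3
  subject to:
    y1 + y3 >= 5
    y2 + 2y3 >= 2
    y1, y2, y3 >= 0

Solving the primal: x* = (5, 1.5).
  primal value c^T x* = 28.
Solving the dual: y* = (4, 0, 1).
  dual value b^T y* = 28.
Strong duality: c^T x* = b^T y*. Confirmed.

28


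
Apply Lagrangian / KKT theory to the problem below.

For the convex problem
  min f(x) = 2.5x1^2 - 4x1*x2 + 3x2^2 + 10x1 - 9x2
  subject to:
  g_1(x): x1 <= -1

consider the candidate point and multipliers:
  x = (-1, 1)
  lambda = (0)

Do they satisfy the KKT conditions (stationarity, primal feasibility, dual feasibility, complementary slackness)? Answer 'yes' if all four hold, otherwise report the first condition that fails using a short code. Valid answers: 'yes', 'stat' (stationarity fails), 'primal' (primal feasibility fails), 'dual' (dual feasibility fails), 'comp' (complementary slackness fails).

Gradient of f: grad f(x) = Q x + c = (1, 1)
Constraint values g_i(x) = a_i^T x - b_i:
  g_1((-1, 1)) = 0
Stationarity residual: grad f(x) + sum_i lambda_i a_i = (1, 1)
  -> stationarity FAILS
Primal feasibility (all g_i <= 0): OK
Dual feasibility (all lambda_i >= 0): OK
Complementary slackness (lambda_i * g_i(x) = 0 for all i): OK

Verdict: the first failing condition is stationarity -> stat.

stat


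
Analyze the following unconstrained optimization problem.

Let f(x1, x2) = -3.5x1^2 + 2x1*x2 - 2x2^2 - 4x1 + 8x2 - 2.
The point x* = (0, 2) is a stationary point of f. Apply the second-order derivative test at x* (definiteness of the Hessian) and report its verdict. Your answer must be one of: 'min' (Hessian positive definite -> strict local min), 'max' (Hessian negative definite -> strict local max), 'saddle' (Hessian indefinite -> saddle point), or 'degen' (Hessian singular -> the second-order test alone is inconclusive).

Compute the Hessian H = grad^2 f:
  H = [[-7, 2], [2, -4]]
Verify stationarity: grad f(x*) = H x* + g = (0, 0).
Eigenvalues of H: -8, -3.
Both eigenvalues < 0, so H is negative definite -> x* is a strict local max.

max


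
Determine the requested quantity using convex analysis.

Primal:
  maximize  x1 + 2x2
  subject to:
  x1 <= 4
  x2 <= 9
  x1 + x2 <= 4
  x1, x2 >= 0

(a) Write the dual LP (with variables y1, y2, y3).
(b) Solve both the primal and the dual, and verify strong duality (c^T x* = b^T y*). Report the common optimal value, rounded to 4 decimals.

The standard primal-dual pair for 'max c^T x s.t. A x <= b, x >= 0' is:
  Dual:  min b^T y  s.t.  A^T y >= c,  y >= 0.

So the dual LP is:
  minimize  4y1 + 9y2 + 4y3
  subject to:
    y1 + y3 >= 1
    y2 + y3 >= 2
    y1, y2, y3 >= 0

Solving the primal: x* = (0, 4).
  primal value c^T x* = 8.
Solving the dual: y* = (0, 0, 2).
  dual value b^T y* = 8.
Strong duality: c^T x* = b^T y*. Confirmed.

8


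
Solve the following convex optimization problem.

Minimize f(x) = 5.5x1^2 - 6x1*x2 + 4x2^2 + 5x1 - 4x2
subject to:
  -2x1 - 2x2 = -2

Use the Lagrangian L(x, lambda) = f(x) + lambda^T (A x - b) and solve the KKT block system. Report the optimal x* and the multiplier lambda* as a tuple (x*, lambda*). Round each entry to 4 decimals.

Form the Lagrangian:
  L(x, lambda) = (1/2) x^T Q x + c^T x + lambda^T (A x - b)
Stationarity (grad_x L = 0): Q x + c + A^T lambda = 0.
Primal feasibility: A x = b.

This gives the KKT block system:
  [ Q   A^T ] [ x     ]   [-c ]
  [ A    0  ] [ lambda ] = [ b ]

Solving the linear system:
  x*      = (0.1613, 0.8387)
  lambda* = (0.871)
  f(x*)   = -0.4032

x* = (0.1613, 0.8387), lambda* = (0.871)


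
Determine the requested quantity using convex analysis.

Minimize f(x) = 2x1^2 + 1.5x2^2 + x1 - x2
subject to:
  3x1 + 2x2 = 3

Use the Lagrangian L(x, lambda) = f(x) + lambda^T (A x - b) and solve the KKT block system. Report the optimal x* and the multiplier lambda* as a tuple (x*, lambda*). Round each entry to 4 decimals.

Form the Lagrangian:
  L(x, lambda) = (1/2) x^T Q x + c^T x + lambda^T (A x - b)
Stationarity (grad_x L = 0): Q x + c + A^T lambda = 0.
Primal feasibility: A x = b.

This gives the KKT block system:
  [ Q   A^T ] [ x     ]   [-c ]
  [ A    0  ] [ lambda ] = [ b ]

Solving the linear system:
  x*      = (0.3953, 0.907)
  lambda* = (-0.8605)
  f(x*)   = 1.0349

x* = (0.3953, 0.907), lambda* = (-0.8605)


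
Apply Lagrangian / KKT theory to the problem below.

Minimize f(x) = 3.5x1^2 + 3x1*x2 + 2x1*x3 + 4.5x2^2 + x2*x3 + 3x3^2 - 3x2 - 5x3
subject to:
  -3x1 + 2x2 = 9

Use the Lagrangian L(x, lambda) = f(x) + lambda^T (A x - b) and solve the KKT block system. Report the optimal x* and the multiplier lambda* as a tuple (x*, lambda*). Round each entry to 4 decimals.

Form the Lagrangian:
  L(x, lambda) = (1/2) x^T Q x + c^T x + lambda^T (A x - b)
Stationarity (grad_x L = 0): Q x + c + A^T lambda = 0.
Primal feasibility: A x = b.

This gives the KKT block system:
  [ Q   A^T ] [ x     ]   [-c ]
  [ A    0  ] [ lambda ] = [ b ]

Solving the linear system:
  x*      = (-2.0475, 1.4287, 1.2777)
  lambda* = (-2.497)
  f(x*)   = 5.8989

x* = (-2.0475, 1.4287, 1.2777), lambda* = (-2.497)


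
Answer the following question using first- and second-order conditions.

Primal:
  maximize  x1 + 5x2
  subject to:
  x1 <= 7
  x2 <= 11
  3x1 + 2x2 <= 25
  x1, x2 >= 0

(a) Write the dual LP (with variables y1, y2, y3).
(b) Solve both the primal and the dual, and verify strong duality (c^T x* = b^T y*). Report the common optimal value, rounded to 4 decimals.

The standard primal-dual pair for 'max c^T x s.t. A x <= b, x >= 0' is:
  Dual:  min b^T y  s.t.  A^T y >= c,  y >= 0.

So the dual LP is:
  minimize  7y1 + 11y2 + 25y3
  subject to:
    y1 + 3y3 >= 1
    y2 + 2y3 >= 5
    y1, y2, y3 >= 0

Solving the primal: x* = (1, 11).
  primal value c^T x* = 56.
Solving the dual: y* = (0, 4.3333, 0.3333).
  dual value b^T y* = 56.
Strong duality: c^T x* = b^T y*. Confirmed.

56


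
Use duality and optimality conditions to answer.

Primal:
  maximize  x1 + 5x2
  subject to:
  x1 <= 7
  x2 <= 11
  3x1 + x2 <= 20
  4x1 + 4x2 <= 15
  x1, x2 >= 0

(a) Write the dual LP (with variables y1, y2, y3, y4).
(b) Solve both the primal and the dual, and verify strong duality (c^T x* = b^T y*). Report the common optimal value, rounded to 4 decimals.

The standard primal-dual pair for 'max c^T x s.t. A x <= b, x >= 0' is:
  Dual:  min b^T y  s.t.  A^T y >= c,  y >= 0.

So the dual LP is:
  minimize  7y1 + 11y2 + 20y3 + 15y4
  subject to:
    y1 + 3y3 + 4y4 >= 1
    y2 + y3 + 4y4 >= 5
    y1, y2, y3, y4 >= 0

Solving the primal: x* = (0, 3.75).
  primal value c^T x* = 18.75.
Solving the dual: y* = (0, 0, 0, 1.25).
  dual value b^T y* = 18.75.
Strong duality: c^T x* = b^T y*. Confirmed.

18.75


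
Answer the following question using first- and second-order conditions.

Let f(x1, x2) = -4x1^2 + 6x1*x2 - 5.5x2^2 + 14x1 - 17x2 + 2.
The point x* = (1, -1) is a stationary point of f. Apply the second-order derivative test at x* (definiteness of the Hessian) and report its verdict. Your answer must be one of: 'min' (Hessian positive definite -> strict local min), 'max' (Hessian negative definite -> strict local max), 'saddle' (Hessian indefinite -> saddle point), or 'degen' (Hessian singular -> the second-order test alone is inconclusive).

Compute the Hessian H = grad^2 f:
  H = [[-8, 6], [6, -11]]
Verify stationarity: grad f(x*) = H x* + g = (0, 0).
Eigenvalues of H: -15.6847, -3.3153.
Both eigenvalues < 0, so H is negative definite -> x* is a strict local max.

max


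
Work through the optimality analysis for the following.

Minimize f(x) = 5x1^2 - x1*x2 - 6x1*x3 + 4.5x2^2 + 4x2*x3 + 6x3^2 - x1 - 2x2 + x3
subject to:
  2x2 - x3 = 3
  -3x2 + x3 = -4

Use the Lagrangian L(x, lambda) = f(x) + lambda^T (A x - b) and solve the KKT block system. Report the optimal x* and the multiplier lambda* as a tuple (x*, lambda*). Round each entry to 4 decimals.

Form the Lagrangian:
  L(x, lambda) = (1/2) x^T Q x + c^T x + lambda^T (A x - b)
Stationarity (grad_x L = 0): Q x + c + A^T lambda = 0.
Primal feasibility: A x = b.

This gives the KKT block system:
  [ Q   A^T ] [ x     ]   [-c ]
  [ A    0  ] [ lambda ] = [ b ]

Solving the linear system:
  x*      = (-0.4, 1, -1)
  lambda* = (-10.4, -5.8)
  f(x*)   = 2.7

x* = (-0.4, 1, -1), lambda* = (-10.4, -5.8)


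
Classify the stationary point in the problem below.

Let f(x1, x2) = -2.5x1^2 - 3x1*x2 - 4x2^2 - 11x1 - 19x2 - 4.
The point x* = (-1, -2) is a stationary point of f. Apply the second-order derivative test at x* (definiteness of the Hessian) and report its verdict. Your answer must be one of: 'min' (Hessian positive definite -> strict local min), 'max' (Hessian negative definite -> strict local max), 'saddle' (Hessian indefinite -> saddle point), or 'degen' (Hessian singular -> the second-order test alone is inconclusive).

Compute the Hessian H = grad^2 f:
  H = [[-5, -3], [-3, -8]]
Verify stationarity: grad f(x*) = H x* + g = (0, 0).
Eigenvalues of H: -9.8541, -3.1459.
Both eigenvalues < 0, so H is negative definite -> x* is a strict local max.

max


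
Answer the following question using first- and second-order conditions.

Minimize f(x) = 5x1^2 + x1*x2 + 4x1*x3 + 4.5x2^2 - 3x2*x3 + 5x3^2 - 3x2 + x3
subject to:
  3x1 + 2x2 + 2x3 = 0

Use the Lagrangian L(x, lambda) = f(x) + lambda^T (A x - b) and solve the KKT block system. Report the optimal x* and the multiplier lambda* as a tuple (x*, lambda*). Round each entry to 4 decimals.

Form the Lagrangian:
  L(x, lambda) = (1/2) x^T Q x + c^T x + lambda^T (A x - b)
Stationarity (grad_x L = 0): Q x + c + A^T lambda = 0.
Primal feasibility: A x = b.

This gives the KKT block system:
  [ Q   A^T ] [ x     ]   [-c ]
  [ A    0  ] [ lambda ] = [ b ]

Solving the linear system:
  x*      = (-0.1186, 0.2383, -0.0604)
  lambda* = (0.3965)
  f(x*)   = -0.3876

x* = (-0.1186, 0.2383, -0.0604), lambda* = (0.3965)


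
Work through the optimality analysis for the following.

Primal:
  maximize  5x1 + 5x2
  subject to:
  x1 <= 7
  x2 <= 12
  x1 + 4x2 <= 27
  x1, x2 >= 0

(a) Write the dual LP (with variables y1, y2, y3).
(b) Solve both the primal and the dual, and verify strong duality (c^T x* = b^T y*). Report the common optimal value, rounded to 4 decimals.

The standard primal-dual pair for 'max c^T x s.t. A x <= b, x >= 0' is:
  Dual:  min b^T y  s.t.  A^T y >= c,  y >= 0.

So the dual LP is:
  minimize  7y1 + 12y2 + 27y3
  subject to:
    y1 + y3 >= 5
    y2 + 4y3 >= 5
    y1, y2, y3 >= 0

Solving the primal: x* = (7, 5).
  primal value c^T x* = 60.
Solving the dual: y* = (3.75, 0, 1.25).
  dual value b^T y* = 60.
Strong duality: c^T x* = b^T y*. Confirmed.

60


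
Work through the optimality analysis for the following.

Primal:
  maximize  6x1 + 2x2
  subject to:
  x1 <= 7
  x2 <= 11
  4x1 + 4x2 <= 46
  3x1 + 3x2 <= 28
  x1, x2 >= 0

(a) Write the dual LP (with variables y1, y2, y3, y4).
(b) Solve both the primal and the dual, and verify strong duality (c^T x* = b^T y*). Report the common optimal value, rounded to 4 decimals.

The standard primal-dual pair for 'max c^T x s.t. A x <= b, x >= 0' is:
  Dual:  min b^T y  s.t.  A^T y >= c,  y >= 0.

So the dual LP is:
  minimize  7y1 + 11y2 + 46y3 + 28y4
  subject to:
    y1 + 4y3 + 3y4 >= 6
    y2 + 4y3 + 3y4 >= 2
    y1, y2, y3, y4 >= 0

Solving the primal: x* = (7, 2.3333).
  primal value c^T x* = 46.6667.
Solving the dual: y* = (4, 0, 0, 0.6667).
  dual value b^T y* = 46.6667.
Strong duality: c^T x* = b^T y*. Confirmed.

46.6667


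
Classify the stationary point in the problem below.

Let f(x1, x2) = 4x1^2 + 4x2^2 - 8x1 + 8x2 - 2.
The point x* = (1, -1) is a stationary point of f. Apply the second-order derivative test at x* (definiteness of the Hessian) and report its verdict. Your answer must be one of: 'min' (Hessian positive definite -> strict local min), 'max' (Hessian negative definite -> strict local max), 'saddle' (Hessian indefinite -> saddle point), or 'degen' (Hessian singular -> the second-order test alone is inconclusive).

Compute the Hessian H = grad^2 f:
  H = [[8, 0], [0, 8]]
Verify stationarity: grad f(x*) = H x* + g = (0, 0).
Eigenvalues of H: 8, 8.
Both eigenvalues > 0, so H is positive definite -> x* is a strict local min.

min


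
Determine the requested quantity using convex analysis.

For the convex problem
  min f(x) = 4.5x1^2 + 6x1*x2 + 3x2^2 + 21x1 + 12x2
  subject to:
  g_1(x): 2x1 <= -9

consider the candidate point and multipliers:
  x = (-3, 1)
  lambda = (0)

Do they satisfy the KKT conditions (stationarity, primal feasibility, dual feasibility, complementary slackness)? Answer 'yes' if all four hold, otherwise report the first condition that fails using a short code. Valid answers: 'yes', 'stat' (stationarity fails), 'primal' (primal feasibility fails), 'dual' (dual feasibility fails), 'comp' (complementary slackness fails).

Gradient of f: grad f(x) = Q x + c = (0, 0)
Constraint values g_i(x) = a_i^T x - b_i:
  g_1((-3, 1)) = 3
Stationarity residual: grad f(x) + sum_i lambda_i a_i = (0, 0)
  -> stationarity OK
Primal feasibility (all g_i <= 0): FAILS
Dual feasibility (all lambda_i >= 0): OK
Complementary slackness (lambda_i * g_i(x) = 0 for all i): OK

Verdict: the first failing condition is primal_feasibility -> primal.

primal


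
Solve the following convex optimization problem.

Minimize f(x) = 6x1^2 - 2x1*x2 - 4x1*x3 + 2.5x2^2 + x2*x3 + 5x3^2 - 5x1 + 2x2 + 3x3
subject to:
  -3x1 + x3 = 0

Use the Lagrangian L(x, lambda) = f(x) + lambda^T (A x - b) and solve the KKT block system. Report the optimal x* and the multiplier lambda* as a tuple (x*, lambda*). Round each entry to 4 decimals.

Form the Lagrangian:
  L(x, lambda) = (1/2) x^T Q x + c^T x + lambda^T (A x - b)
Stationarity (grad_x L = 0): Q x + c + A^T lambda = 0.
Primal feasibility: A x = b.

This gives the KKT block system:
  [ Q   A^T ] [ x     ]   [-c ]
  [ A    0  ] [ lambda ] = [ b ]

Solving the linear system:
  x*      = (-0.0463, -0.3907, -0.1388)
  lambda* = (-1.4062)
  f(x*)   = -0.4833

x* = (-0.0463, -0.3907, -0.1388), lambda* = (-1.4062)


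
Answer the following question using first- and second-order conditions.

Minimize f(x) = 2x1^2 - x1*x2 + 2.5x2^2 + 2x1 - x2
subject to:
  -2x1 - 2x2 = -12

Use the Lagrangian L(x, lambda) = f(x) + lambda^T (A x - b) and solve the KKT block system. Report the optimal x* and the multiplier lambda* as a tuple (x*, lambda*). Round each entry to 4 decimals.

Form the Lagrangian:
  L(x, lambda) = (1/2) x^T Q x + c^T x + lambda^T (A x - b)
Stationarity (grad_x L = 0): Q x + c + A^T lambda = 0.
Primal feasibility: A x = b.

This gives the KKT block system:
  [ Q   A^T ] [ x     ]   [-c ]
  [ A    0  ] [ lambda ] = [ b ]

Solving the linear system:
  x*      = (3, 3)
  lambda* = (5.5)
  f(x*)   = 34.5

x* = (3, 3), lambda* = (5.5)


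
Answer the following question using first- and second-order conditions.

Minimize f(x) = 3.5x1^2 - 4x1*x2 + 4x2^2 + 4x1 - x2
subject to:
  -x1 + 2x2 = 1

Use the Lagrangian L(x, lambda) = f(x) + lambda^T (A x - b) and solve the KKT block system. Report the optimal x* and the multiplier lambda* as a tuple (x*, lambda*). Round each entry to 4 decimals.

Form the Lagrangian:
  L(x, lambda) = (1/2) x^T Q x + c^T x + lambda^T (A x - b)
Stationarity (grad_x L = 0): Q x + c + A^T lambda = 0.
Primal feasibility: A x = b.

This gives the KKT block system:
  [ Q   A^T ] [ x     ]   [-c ]
  [ A    0  ] [ lambda ] = [ b ]

Solving the linear system:
  x*      = (-0.7, 0.15)
  lambda* = (-1.5)
  f(x*)   = -0.725

x* = (-0.7, 0.15), lambda* = (-1.5)


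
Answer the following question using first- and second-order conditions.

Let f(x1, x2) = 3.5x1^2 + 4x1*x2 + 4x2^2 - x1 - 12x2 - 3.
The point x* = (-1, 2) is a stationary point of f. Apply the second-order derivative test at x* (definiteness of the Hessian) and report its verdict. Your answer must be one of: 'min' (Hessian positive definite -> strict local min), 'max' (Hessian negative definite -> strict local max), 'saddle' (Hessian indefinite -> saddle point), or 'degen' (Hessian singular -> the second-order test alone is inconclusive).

Compute the Hessian H = grad^2 f:
  H = [[7, 4], [4, 8]]
Verify stationarity: grad f(x*) = H x* + g = (0, 0).
Eigenvalues of H: 3.4689, 11.5311.
Both eigenvalues > 0, so H is positive definite -> x* is a strict local min.

min


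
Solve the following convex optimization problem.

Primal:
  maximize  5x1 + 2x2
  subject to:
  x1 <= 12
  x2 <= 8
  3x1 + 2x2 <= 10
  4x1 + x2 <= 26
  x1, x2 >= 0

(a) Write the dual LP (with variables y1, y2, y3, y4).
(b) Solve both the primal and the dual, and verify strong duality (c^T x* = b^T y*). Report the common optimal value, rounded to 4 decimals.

The standard primal-dual pair for 'max c^T x s.t. A x <= b, x >= 0' is:
  Dual:  min b^T y  s.t.  A^T y >= c,  y >= 0.

So the dual LP is:
  minimize  12y1 + 8y2 + 10y3 + 26y4
  subject to:
    y1 + 3y3 + 4y4 >= 5
    y2 + 2y3 + y4 >= 2
    y1, y2, y3, y4 >= 0

Solving the primal: x* = (3.3333, 0).
  primal value c^T x* = 16.6667.
Solving the dual: y* = (0, 0, 1.6667, 0).
  dual value b^T y* = 16.6667.
Strong duality: c^T x* = b^T y*. Confirmed.

16.6667


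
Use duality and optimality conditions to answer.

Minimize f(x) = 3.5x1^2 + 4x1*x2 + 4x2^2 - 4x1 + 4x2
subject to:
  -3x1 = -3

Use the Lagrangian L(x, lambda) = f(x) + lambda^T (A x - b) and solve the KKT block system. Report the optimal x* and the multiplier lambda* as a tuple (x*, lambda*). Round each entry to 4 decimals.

Form the Lagrangian:
  L(x, lambda) = (1/2) x^T Q x + c^T x + lambda^T (A x - b)
Stationarity (grad_x L = 0): Q x + c + A^T lambda = 0.
Primal feasibility: A x = b.

This gives the KKT block system:
  [ Q   A^T ] [ x     ]   [-c ]
  [ A    0  ] [ lambda ] = [ b ]

Solving the linear system:
  x*      = (1, -1)
  lambda* = (-0.3333)
  f(x*)   = -4.5

x* = (1, -1), lambda* = (-0.3333)


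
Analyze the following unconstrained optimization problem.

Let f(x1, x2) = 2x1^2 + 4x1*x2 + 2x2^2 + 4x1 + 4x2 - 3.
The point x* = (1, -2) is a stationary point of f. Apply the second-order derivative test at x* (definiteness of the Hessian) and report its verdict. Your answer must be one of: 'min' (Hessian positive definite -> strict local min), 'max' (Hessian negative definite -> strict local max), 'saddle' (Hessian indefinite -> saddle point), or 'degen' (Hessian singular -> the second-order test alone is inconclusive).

Compute the Hessian H = grad^2 f:
  H = [[4, 4], [4, 4]]
Verify stationarity: grad f(x*) = H x* + g = (0, 0).
Eigenvalues of H: 0, 8.
H has a zero eigenvalue (singular; positive semidefinite but not definite), so H is neither positive definite, negative definite, nor indefinite. The second-order test alone is inconclusive -> degen.
(Indeed, f is constant along the null direction of H through x*, so x* is not a strict local extremum.)

degen


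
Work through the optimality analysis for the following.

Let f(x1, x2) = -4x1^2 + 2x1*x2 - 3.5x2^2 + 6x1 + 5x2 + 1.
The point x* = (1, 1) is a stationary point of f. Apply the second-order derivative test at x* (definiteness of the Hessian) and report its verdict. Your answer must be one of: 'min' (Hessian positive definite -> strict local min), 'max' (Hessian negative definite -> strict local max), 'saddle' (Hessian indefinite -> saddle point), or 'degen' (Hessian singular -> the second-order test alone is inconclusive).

Compute the Hessian H = grad^2 f:
  H = [[-8, 2], [2, -7]]
Verify stationarity: grad f(x*) = H x* + g = (0, 0).
Eigenvalues of H: -9.5616, -5.4384.
Both eigenvalues < 0, so H is negative definite -> x* is a strict local max.

max


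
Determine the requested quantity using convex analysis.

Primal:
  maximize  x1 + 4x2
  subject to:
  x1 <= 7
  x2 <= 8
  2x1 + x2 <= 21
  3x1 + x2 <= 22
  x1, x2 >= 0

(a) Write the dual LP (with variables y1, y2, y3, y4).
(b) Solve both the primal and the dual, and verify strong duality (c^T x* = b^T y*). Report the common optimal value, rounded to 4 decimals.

The standard primal-dual pair for 'max c^T x s.t. A x <= b, x >= 0' is:
  Dual:  min b^T y  s.t.  A^T y >= c,  y >= 0.

So the dual LP is:
  minimize  7y1 + 8y2 + 21y3 + 22y4
  subject to:
    y1 + 2y3 + 3y4 >= 1
    y2 + y3 + y4 >= 4
    y1, y2, y3, y4 >= 0

Solving the primal: x* = (4.6667, 8).
  primal value c^T x* = 36.6667.
Solving the dual: y* = (0, 3.6667, 0, 0.3333).
  dual value b^T y* = 36.6667.
Strong duality: c^T x* = b^T y*. Confirmed.

36.6667


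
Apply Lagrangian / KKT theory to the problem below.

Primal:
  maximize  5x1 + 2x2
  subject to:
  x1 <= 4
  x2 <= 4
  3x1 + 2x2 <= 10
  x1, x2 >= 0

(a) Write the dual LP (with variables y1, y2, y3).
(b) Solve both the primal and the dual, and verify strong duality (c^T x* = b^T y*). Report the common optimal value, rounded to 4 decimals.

The standard primal-dual pair for 'max c^T x s.t. A x <= b, x >= 0' is:
  Dual:  min b^T y  s.t.  A^T y >= c,  y >= 0.

So the dual LP is:
  minimize  4y1 + 4y2 + 10y3
  subject to:
    y1 + 3y3 >= 5
    y2 + 2y3 >= 2
    y1, y2, y3 >= 0

Solving the primal: x* = (3.3333, 0).
  primal value c^T x* = 16.6667.
Solving the dual: y* = (0, 0, 1.6667).
  dual value b^T y* = 16.6667.
Strong duality: c^T x* = b^T y*. Confirmed.

16.6667


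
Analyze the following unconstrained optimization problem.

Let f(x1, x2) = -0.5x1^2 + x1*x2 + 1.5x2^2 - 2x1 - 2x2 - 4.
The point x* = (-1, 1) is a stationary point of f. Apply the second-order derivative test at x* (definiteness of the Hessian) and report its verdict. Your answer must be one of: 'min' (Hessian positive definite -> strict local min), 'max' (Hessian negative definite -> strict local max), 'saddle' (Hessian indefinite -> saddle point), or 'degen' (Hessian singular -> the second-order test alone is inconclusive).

Compute the Hessian H = grad^2 f:
  H = [[-1, 1], [1, 3]]
Verify stationarity: grad f(x*) = H x* + g = (0, 0).
Eigenvalues of H: -1.2361, 3.2361.
Eigenvalues have mixed signs, so H is indefinite -> x* is a saddle point.

saddle


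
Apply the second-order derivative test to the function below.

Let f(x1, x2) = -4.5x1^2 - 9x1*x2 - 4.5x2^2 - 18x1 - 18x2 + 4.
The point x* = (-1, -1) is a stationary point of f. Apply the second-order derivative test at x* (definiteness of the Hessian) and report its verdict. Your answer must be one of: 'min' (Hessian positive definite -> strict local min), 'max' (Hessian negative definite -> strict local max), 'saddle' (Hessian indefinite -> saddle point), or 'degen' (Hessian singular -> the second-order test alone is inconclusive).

Compute the Hessian H = grad^2 f:
  H = [[-9, -9], [-9, -9]]
Verify stationarity: grad f(x*) = H x* + g = (0, 0).
Eigenvalues of H: -18, 0.
H has a zero eigenvalue (singular; negative semidefinite but not definite), so H is neither positive definite, negative definite, nor indefinite. The second-order test alone is inconclusive -> degen.
(Indeed, f is constant along the null direction of H through x*, so x* is not a strict local extremum.)

degen


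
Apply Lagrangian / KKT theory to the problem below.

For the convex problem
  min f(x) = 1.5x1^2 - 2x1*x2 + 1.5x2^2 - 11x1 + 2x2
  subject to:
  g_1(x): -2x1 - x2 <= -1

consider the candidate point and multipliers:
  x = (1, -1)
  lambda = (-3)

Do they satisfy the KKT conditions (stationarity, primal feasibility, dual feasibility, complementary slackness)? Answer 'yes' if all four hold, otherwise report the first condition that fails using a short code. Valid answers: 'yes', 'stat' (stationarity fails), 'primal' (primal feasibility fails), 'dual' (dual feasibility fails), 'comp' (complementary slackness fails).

Gradient of f: grad f(x) = Q x + c = (-6, -3)
Constraint values g_i(x) = a_i^T x - b_i:
  g_1((1, -1)) = 0
Stationarity residual: grad f(x) + sum_i lambda_i a_i = (0, 0)
  -> stationarity OK
Primal feasibility (all g_i <= 0): OK
Dual feasibility (all lambda_i >= 0): FAILS
Complementary slackness (lambda_i * g_i(x) = 0 for all i): OK

Verdict: the first failing condition is dual_feasibility -> dual.

dual


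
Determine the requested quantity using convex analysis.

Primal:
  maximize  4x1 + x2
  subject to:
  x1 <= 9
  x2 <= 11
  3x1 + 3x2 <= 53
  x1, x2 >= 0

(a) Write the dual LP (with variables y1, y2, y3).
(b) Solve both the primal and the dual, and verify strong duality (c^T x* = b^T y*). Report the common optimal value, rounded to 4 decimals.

The standard primal-dual pair for 'max c^T x s.t. A x <= b, x >= 0' is:
  Dual:  min b^T y  s.t.  A^T y >= c,  y >= 0.

So the dual LP is:
  minimize  9y1 + 11y2 + 53y3
  subject to:
    y1 + 3y3 >= 4
    y2 + 3y3 >= 1
    y1, y2, y3 >= 0

Solving the primal: x* = (9, 8.6667).
  primal value c^T x* = 44.6667.
Solving the dual: y* = (3, 0, 0.3333).
  dual value b^T y* = 44.6667.
Strong duality: c^T x* = b^T y*. Confirmed.

44.6667


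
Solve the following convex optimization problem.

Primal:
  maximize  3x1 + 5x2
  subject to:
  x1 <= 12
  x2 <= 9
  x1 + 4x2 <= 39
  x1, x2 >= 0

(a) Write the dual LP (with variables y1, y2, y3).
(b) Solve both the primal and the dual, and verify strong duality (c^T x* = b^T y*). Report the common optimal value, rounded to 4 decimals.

The standard primal-dual pair for 'max c^T x s.t. A x <= b, x >= 0' is:
  Dual:  min b^T y  s.t.  A^T y >= c,  y >= 0.

So the dual LP is:
  minimize  12y1 + 9y2 + 39y3
  subject to:
    y1 + y3 >= 3
    y2 + 4y3 >= 5
    y1, y2, y3 >= 0

Solving the primal: x* = (12, 6.75).
  primal value c^T x* = 69.75.
Solving the dual: y* = (1.75, 0, 1.25).
  dual value b^T y* = 69.75.
Strong duality: c^T x* = b^T y*. Confirmed.

69.75


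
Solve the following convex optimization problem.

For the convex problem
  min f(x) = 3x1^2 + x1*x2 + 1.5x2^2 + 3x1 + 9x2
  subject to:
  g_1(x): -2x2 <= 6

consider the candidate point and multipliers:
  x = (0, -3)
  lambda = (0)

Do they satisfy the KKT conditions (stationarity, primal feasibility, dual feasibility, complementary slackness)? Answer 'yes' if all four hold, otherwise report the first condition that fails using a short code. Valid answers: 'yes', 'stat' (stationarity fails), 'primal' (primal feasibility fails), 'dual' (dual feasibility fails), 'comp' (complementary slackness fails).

Gradient of f: grad f(x) = Q x + c = (0, 0)
Constraint values g_i(x) = a_i^T x - b_i:
  g_1((0, -3)) = 0
Stationarity residual: grad f(x) + sum_i lambda_i a_i = (0, 0)
  -> stationarity OK
Primal feasibility (all g_i <= 0): OK
Dual feasibility (all lambda_i >= 0): OK
Complementary slackness (lambda_i * g_i(x) = 0 for all i): OK

Verdict: yes, KKT holds.

yes


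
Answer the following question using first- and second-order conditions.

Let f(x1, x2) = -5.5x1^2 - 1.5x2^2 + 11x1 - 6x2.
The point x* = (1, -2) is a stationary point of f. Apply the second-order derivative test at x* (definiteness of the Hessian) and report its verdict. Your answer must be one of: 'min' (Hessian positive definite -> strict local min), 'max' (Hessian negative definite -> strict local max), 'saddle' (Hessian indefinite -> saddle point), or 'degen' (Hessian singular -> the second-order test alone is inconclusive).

Compute the Hessian H = grad^2 f:
  H = [[-11, 0], [0, -3]]
Verify stationarity: grad f(x*) = H x* + g = (0, 0).
Eigenvalues of H: -11, -3.
Both eigenvalues < 0, so H is negative definite -> x* is a strict local max.

max


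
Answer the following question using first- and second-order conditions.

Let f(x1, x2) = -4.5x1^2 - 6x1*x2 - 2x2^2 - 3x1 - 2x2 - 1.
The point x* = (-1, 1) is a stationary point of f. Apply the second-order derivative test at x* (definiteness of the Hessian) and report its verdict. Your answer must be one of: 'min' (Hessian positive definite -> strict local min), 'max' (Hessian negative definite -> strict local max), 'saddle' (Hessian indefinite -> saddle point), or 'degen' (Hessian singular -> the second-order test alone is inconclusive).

Compute the Hessian H = grad^2 f:
  H = [[-9, -6], [-6, -4]]
Verify stationarity: grad f(x*) = H x* + g = (0, 0).
Eigenvalues of H: -13, 0.
H has a zero eigenvalue (singular; negative semidefinite but not definite), so H is neither positive definite, negative definite, nor indefinite. The second-order test alone is inconclusive -> degen.
(Indeed, f is constant along the null direction of H through x*, so x* is not a strict local extremum.)

degen


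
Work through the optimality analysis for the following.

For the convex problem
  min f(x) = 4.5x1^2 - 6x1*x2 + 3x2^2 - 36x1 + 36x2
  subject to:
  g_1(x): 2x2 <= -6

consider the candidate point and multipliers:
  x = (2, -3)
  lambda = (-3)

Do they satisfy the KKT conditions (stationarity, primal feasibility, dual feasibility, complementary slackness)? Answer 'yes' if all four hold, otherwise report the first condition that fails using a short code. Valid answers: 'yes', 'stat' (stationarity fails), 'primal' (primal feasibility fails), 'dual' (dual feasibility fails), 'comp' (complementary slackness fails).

Gradient of f: grad f(x) = Q x + c = (0, 6)
Constraint values g_i(x) = a_i^T x - b_i:
  g_1((2, -3)) = 0
Stationarity residual: grad f(x) + sum_i lambda_i a_i = (0, 0)
  -> stationarity OK
Primal feasibility (all g_i <= 0): OK
Dual feasibility (all lambda_i >= 0): FAILS
Complementary slackness (lambda_i * g_i(x) = 0 for all i): OK

Verdict: the first failing condition is dual_feasibility -> dual.

dual


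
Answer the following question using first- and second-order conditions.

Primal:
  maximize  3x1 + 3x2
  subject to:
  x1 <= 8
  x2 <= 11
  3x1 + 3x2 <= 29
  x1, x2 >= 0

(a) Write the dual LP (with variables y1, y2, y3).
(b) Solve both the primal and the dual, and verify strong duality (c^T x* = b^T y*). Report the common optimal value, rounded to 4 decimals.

The standard primal-dual pair for 'max c^T x s.t. A x <= b, x >= 0' is:
  Dual:  min b^T y  s.t.  A^T y >= c,  y >= 0.

So the dual LP is:
  minimize  8y1 + 11y2 + 29y3
  subject to:
    y1 + 3y3 >= 3
    y2 + 3y3 >= 3
    y1, y2, y3 >= 0

Solving the primal: x* = (0, 9.6667).
  primal value c^T x* = 29.
Solving the dual: y* = (0, 0, 1).
  dual value b^T y* = 29.
Strong duality: c^T x* = b^T y*. Confirmed.

29


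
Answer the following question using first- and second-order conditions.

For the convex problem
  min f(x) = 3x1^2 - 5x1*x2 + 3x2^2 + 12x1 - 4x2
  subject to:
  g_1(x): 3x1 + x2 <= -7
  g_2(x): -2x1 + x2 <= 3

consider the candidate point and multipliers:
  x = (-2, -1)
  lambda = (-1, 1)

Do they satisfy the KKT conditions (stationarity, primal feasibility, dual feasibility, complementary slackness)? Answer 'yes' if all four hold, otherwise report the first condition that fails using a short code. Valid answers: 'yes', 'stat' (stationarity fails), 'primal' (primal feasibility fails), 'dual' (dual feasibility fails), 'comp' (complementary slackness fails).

Gradient of f: grad f(x) = Q x + c = (5, 0)
Constraint values g_i(x) = a_i^T x - b_i:
  g_1((-2, -1)) = 0
  g_2((-2, -1)) = 0
Stationarity residual: grad f(x) + sum_i lambda_i a_i = (0, 0)
  -> stationarity OK
Primal feasibility (all g_i <= 0): OK
Dual feasibility (all lambda_i >= 0): FAILS
Complementary slackness (lambda_i * g_i(x) = 0 for all i): OK

Verdict: the first failing condition is dual_feasibility -> dual.

dual


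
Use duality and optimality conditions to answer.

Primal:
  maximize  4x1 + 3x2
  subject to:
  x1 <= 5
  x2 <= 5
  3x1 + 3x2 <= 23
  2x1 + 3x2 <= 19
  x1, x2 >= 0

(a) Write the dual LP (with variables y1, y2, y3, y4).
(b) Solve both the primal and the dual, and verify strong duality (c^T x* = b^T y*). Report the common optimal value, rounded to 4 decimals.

The standard primal-dual pair for 'max c^T x s.t. A x <= b, x >= 0' is:
  Dual:  min b^T y  s.t.  A^T y >= c,  y >= 0.

So the dual LP is:
  minimize  5y1 + 5y2 + 23y3 + 19y4
  subject to:
    y1 + 3y3 + 2y4 >= 4
    y2 + 3y3 + 3y4 >= 3
    y1, y2, y3, y4 >= 0

Solving the primal: x* = (5, 2.6667).
  primal value c^T x* = 28.
Solving the dual: y* = (1, 0, 1, 0).
  dual value b^T y* = 28.
Strong duality: c^T x* = b^T y*. Confirmed.

28


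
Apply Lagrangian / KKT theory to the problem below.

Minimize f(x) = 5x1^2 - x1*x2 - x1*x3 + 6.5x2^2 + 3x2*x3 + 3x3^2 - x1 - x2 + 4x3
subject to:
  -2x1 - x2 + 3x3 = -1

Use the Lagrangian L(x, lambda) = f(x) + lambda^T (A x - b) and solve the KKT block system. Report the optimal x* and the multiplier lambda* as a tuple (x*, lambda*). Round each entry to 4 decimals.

Form the Lagrangian:
  L(x, lambda) = (1/2) x^T Q x + c^T x + lambda^T (A x - b)
Stationarity (grad_x L = 0): Q x + c + A^T lambda = 0.
Primal feasibility: A x = b.

This gives the KKT block system:
  [ Q   A^T ] [ x     ]   [-c ]
  [ A    0  ] [ lambda ] = [ b ]

Solving the linear system:
  x*      = (-0.0755, 0.0948, -0.3521)
  lambda* = (-0.749)
  f(x*)   = -1.0883

x* = (-0.0755, 0.0948, -0.3521), lambda* = (-0.749)


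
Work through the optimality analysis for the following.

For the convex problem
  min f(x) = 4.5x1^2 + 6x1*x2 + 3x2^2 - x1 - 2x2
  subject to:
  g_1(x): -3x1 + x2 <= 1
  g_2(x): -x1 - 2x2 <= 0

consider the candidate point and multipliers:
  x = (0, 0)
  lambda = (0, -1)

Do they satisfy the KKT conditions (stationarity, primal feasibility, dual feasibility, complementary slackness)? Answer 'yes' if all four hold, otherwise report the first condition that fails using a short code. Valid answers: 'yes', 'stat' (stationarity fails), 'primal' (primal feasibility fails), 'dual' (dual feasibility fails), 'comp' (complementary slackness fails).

Gradient of f: grad f(x) = Q x + c = (-1, -2)
Constraint values g_i(x) = a_i^T x - b_i:
  g_1((0, 0)) = -1
  g_2((0, 0)) = 0
Stationarity residual: grad f(x) + sum_i lambda_i a_i = (0, 0)
  -> stationarity OK
Primal feasibility (all g_i <= 0): OK
Dual feasibility (all lambda_i >= 0): FAILS
Complementary slackness (lambda_i * g_i(x) = 0 for all i): OK

Verdict: the first failing condition is dual_feasibility -> dual.

dual


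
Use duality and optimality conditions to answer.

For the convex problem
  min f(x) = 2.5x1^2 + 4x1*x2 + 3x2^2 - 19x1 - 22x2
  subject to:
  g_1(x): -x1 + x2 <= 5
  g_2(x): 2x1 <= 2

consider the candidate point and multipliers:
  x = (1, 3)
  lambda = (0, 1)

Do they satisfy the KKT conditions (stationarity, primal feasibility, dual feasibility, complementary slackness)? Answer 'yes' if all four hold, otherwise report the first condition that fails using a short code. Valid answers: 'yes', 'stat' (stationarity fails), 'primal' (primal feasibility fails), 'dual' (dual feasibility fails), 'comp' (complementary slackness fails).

Gradient of f: grad f(x) = Q x + c = (-2, 0)
Constraint values g_i(x) = a_i^T x - b_i:
  g_1((1, 3)) = -3
  g_2((1, 3)) = 0
Stationarity residual: grad f(x) + sum_i lambda_i a_i = (0, 0)
  -> stationarity OK
Primal feasibility (all g_i <= 0): OK
Dual feasibility (all lambda_i >= 0): OK
Complementary slackness (lambda_i * g_i(x) = 0 for all i): OK

Verdict: yes, KKT holds.

yes


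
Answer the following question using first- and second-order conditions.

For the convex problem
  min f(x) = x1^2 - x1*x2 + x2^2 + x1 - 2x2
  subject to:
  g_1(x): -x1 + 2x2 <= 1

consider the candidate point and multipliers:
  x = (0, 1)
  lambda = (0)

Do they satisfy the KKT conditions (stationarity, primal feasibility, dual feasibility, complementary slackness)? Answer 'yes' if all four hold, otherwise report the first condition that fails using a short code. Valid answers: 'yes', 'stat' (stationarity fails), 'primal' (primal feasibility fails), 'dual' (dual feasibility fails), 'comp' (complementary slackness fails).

Gradient of f: grad f(x) = Q x + c = (0, 0)
Constraint values g_i(x) = a_i^T x - b_i:
  g_1((0, 1)) = 1
Stationarity residual: grad f(x) + sum_i lambda_i a_i = (0, 0)
  -> stationarity OK
Primal feasibility (all g_i <= 0): FAILS
Dual feasibility (all lambda_i >= 0): OK
Complementary slackness (lambda_i * g_i(x) = 0 for all i): OK

Verdict: the first failing condition is primal_feasibility -> primal.

primal


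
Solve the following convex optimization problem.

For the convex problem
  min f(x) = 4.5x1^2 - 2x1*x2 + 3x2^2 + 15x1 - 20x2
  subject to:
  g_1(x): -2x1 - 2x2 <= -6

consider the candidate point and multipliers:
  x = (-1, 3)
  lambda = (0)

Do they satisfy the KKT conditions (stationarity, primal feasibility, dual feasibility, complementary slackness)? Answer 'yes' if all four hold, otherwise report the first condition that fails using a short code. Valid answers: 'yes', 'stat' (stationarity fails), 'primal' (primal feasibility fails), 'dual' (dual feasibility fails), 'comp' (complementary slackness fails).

Gradient of f: grad f(x) = Q x + c = (0, 0)
Constraint values g_i(x) = a_i^T x - b_i:
  g_1((-1, 3)) = 2
Stationarity residual: grad f(x) + sum_i lambda_i a_i = (0, 0)
  -> stationarity OK
Primal feasibility (all g_i <= 0): FAILS
Dual feasibility (all lambda_i >= 0): OK
Complementary slackness (lambda_i * g_i(x) = 0 for all i): OK

Verdict: the first failing condition is primal_feasibility -> primal.

primal


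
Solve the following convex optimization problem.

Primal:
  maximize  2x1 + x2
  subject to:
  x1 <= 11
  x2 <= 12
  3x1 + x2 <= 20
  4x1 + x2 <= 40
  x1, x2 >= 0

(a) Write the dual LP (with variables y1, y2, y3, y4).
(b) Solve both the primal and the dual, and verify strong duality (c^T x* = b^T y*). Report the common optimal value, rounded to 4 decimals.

The standard primal-dual pair for 'max c^T x s.t. A x <= b, x >= 0' is:
  Dual:  min b^T y  s.t.  A^T y >= c,  y >= 0.

So the dual LP is:
  minimize  11y1 + 12y2 + 20y3 + 40y4
  subject to:
    y1 + 3y3 + 4y4 >= 2
    y2 + y3 + y4 >= 1
    y1, y2, y3, y4 >= 0

Solving the primal: x* = (2.6667, 12).
  primal value c^T x* = 17.3333.
Solving the dual: y* = (0, 0.3333, 0.6667, 0).
  dual value b^T y* = 17.3333.
Strong duality: c^T x* = b^T y*. Confirmed.

17.3333


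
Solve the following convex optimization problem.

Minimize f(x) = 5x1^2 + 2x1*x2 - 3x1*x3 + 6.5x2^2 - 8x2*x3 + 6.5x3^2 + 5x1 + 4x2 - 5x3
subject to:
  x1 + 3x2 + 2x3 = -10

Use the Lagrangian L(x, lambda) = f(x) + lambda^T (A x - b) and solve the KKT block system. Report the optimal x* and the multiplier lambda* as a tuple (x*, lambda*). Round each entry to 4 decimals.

Form the Lagrangian:
  L(x, lambda) = (1/2) x^T Q x + c^T x + lambda^T (A x - b)
Stationarity (grad_x L = 0): Q x + c + A^T lambda = 0.
Primal feasibility: A x = b.

This gives the KKT block system:
  [ Q   A^T ] [ x     ]   [-c ]
  [ A    0  ] [ lambda ] = [ b ]

Solving the linear system:
  x*      = (-0.94, -1.9617, -1.5874)
  lambda* = (3.5611)
  f(x*)   = 15.5008

x* = (-0.94, -1.9617, -1.5874), lambda* = (3.5611)


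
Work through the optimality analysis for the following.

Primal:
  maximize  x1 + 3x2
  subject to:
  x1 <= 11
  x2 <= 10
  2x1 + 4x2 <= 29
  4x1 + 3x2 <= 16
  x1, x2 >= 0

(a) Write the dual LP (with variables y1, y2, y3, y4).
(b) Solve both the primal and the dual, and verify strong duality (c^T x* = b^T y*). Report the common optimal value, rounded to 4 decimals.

The standard primal-dual pair for 'max c^T x s.t. A x <= b, x >= 0' is:
  Dual:  min b^T y  s.t.  A^T y >= c,  y >= 0.

So the dual LP is:
  minimize  11y1 + 10y2 + 29y3 + 16y4
  subject to:
    y1 + 2y3 + 4y4 >= 1
    y2 + 4y3 + 3y4 >= 3
    y1, y2, y3, y4 >= 0

Solving the primal: x* = (0, 5.3333).
  primal value c^T x* = 16.
Solving the dual: y* = (0, 0, 0, 1).
  dual value b^T y* = 16.
Strong duality: c^T x* = b^T y*. Confirmed.

16


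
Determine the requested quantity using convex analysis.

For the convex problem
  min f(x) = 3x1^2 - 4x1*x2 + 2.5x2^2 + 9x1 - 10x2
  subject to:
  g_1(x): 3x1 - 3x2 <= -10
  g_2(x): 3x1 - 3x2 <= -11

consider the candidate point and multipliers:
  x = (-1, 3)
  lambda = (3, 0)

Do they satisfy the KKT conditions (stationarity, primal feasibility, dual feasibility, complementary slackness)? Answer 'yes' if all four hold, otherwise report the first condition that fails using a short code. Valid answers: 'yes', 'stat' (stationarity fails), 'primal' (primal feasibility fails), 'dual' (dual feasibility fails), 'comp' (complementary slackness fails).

Gradient of f: grad f(x) = Q x + c = (-9, 9)
Constraint values g_i(x) = a_i^T x - b_i:
  g_1((-1, 3)) = -2
  g_2((-1, 3)) = -1
Stationarity residual: grad f(x) + sum_i lambda_i a_i = (0, 0)
  -> stationarity OK
Primal feasibility (all g_i <= 0): OK
Dual feasibility (all lambda_i >= 0): OK
Complementary slackness (lambda_i * g_i(x) = 0 for all i): FAILS

Verdict: the first failing condition is complementary_slackness -> comp.

comp
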